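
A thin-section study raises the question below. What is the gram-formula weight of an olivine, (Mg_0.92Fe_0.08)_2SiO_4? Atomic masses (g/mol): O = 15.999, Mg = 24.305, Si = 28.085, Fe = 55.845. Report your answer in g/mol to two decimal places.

The formula mass is the sum 1.84·24.305 + 0.16·55.845 + 1·28.085 + 4·15.999.

145.74 g/mol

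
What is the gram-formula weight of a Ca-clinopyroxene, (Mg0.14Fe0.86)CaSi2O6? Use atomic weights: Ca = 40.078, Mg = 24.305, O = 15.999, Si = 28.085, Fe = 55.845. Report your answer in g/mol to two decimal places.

Mg: 0.14 × 24.305 = 3.4027
Fe: 0.86 × 55.845 = 48.0267
Ca: 1 × 40.078 = 40.0780
Si: 2 × 28.085 = 56.1700
O: 6 × 15.999 = 95.9940
Summing the contributions gives the formula mass.

243.67 g/mol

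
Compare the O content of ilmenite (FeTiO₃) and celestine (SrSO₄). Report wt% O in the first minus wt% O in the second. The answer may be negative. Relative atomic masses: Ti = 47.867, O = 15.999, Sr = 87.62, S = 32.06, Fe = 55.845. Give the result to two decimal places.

-3.20 percentage points

M(FeTiO₃) = 151.709 g/mol, so wt% O = 47.997/151.709 × 100 = 31.64%.
M(SrSO₄) = 183.676 g/mol, so wt% O = 63.996/183.676 × 100 = 34.84%.
31.64 − 34.84 = -3.20 pp.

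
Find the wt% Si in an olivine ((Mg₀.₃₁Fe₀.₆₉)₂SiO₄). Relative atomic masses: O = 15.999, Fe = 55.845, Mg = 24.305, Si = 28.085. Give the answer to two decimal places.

15.25 weight percent

Molar mass of (Mg₀.₃₁Fe₀.₆₉)₂SiO₄: 0.62·24.305 + 1.38·55.845 + 1·28.085 + 4·15.999 = 184.216 g/mol.
Mass of Si per formula unit: 1 × 28.085 = 28.085 g.
Weight fraction Si = 28.085 / 184.216 = 0.1525.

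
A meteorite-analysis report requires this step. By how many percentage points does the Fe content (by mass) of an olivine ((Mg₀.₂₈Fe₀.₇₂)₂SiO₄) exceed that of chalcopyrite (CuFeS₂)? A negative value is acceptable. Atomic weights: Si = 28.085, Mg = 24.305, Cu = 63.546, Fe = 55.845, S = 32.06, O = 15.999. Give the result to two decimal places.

12.78 percentage points

First mineral: 80.417 g Fe in 186.109 g formula = 43.21 wt% Fe.
Second mineral: 55.845 g Fe in 183.511 g formula = 30.43 wt% Fe.
43.21% − 30.43% gives a difference of 12.78 percentage points.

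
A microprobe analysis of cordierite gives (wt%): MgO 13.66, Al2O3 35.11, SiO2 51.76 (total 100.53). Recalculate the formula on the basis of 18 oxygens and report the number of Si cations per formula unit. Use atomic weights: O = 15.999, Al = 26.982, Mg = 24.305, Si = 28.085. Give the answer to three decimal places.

5.010 Si apfu

MgO: 13.66/40.304 = 0.33892 mol → 0.33892 mol Mg, 0.33892 mol O.
Al2O3: 35.11/101.961 = 0.34435 mol → 0.68870 mol Al, 1.03305 mol O.
SiO2: 51.76/60.083 = 0.86147 mol → 0.86147 mol Si, 1.72294 mol O.
Total oxygen = 3.09491 mol. Normalization factor = 18/3.09491 = 5.81600.
Si per 18 O = 0.86147 × 5.81600 = 5.010.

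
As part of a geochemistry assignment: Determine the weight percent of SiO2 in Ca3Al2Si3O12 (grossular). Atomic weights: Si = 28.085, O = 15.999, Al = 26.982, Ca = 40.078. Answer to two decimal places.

Molar mass of Ca3Al2Si3O12 = 3·40.078 + 2·26.982 + 3·28.085 + 12·15.999 = 450.441 g/mol.
Each formula unit contains 3 Si, equivalent to 3/1 = 3.0000 mol SiO2.
M(SiO2) = 1×28.085 + 2×15.999 = 60.083 g/mol.
Mass of SiO2 per formula unit = 3.0000 × 60.083 = 180.249 g.
SiO2 wt% = 180.249 / 450.441 × 100 = 40.02%.

40.02 wt%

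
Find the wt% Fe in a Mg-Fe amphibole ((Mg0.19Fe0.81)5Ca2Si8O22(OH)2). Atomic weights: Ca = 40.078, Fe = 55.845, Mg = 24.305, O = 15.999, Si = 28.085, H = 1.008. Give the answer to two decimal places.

24.06 wt%

M((Mg0.19Fe0.81)5Ca2Si8O22(OH)2) = 940.090 g/mol.
Fe contributes 4.05 × 55.845 = 226.172 g per mole.
226.172/940.090 = 0.2406 → 24.06%.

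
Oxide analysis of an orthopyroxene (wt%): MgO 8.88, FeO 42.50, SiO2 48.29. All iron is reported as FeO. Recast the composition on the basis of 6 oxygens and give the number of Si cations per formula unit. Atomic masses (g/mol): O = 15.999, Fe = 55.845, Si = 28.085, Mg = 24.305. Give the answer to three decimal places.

1.993 Si apfu

8.88 wt% MgO ÷ 40.304 g/mol = 0.22033 mol, giving 0.22033 Mg and 0.22033 O.
42.50 wt% FeO ÷ 71.844 g/mol = 0.59156 mol, giving 0.59156 Fe and 0.59156 O.
48.29 wt% SiO2 ÷ 60.083 g/mol = 0.80372 mol, giving 0.80372 Si and 1.60744 O.
Oxygen sums to 2.41933; scaling by 6/2.41933 = 2.48003 puts the formula on 6 O.
Si: 0.80372 × 2.48003 = 1.993 atoms per formula unit.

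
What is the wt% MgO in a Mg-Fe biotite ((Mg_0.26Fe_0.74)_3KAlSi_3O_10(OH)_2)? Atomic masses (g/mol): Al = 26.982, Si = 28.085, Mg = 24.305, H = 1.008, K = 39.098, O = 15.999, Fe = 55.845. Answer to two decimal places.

6.45 wt%

M((Mg_0.26Fe_0.74)_3KAlSi_3O_10(OH)_2) = 487.273 g/mol; M(MgO) = 40.304 g/mol.
Moles MgO per formula unit = 0.78 Mg ÷ 1 = 0.7800.
MgO fraction = (0.7800 × 40.304) / 487.273 = 31.437/487.273 = 0.0645.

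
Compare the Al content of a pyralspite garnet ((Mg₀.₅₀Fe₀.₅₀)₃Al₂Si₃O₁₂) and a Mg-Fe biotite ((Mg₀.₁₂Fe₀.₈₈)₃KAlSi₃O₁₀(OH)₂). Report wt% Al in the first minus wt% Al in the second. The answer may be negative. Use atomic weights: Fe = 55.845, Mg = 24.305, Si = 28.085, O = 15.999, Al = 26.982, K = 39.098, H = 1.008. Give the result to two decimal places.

M((Mg₀.₅₀Fe₀.₅₀)₃Al₂Si₃O₁₂) = 450.432 g/mol, so wt% Al = 53.964/450.432 × 100 = 11.98%.
M((Mg₀.₁₂Fe₀.₈₈)₃KAlSi₃O₁₀(OH)₂) = 500.520 g/mol, so wt% Al = 26.982/500.520 × 100 = 5.39%.
11.98 − 5.39 = 6.59 pp.

6.59 percentage points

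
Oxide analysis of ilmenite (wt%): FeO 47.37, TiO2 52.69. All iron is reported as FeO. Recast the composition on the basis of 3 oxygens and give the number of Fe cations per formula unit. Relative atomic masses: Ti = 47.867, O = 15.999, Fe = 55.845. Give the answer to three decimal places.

47.37 wt% FeO ÷ 71.844 g/mol = 0.65935 mol, giving 0.65935 Fe and 0.65935 O.
52.69 wt% TiO2 ÷ 79.865 g/mol = 0.65974 mol, giving 0.65974 Ti and 1.31948 O.
Oxygen sums to 1.97883; scaling by 3/1.97883 = 1.51605 puts the formula on 3 O.
Fe: 0.65935 × 1.51605 = 1.000 atoms per formula unit.

1.000 Fe apfu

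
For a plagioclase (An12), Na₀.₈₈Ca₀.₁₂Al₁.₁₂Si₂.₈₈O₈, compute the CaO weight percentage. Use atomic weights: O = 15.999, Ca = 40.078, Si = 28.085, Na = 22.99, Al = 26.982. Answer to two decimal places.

Molar mass of Na₀.₈₈Ca₀.₁₂Al₁.₁₂Si₂.₈₈O₈ = 0.88×22.99 + 0.12×40.078 + 1.12×26.982 + 2.88×28.085 + 8×15.999 = 264.137 g/mol.
Each formula unit contains 0.12 Ca, equivalent to 0.12/1 = 0.1200 mol CaO.
M(CaO) = 1×40.078 + 1×15.999 = 56.077 g/mol.
Mass of CaO per formula unit = 0.1200 × 56.077 = 6.729 g.
CaO wt% = 6.729 / 264.137 × 100 = 2.55%.

2.55 wt%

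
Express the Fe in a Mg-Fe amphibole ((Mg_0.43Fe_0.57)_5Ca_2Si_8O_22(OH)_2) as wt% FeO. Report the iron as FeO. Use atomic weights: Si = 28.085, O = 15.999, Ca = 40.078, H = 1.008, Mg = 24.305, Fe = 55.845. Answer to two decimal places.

M((Mg_0.43Fe_0.57)_5Ca_2Si_8O_22(OH)_2) = 902.242 g/mol; M(FeO) = 71.844 g/mol.
Moles FeO per formula unit = 2.85 Fe ÷ 1 = 2.8500.
FeO fraction = (2.8500 × 71.844) / 902.242 = 204.755/902.242 = 0.2269.

22.69 wt%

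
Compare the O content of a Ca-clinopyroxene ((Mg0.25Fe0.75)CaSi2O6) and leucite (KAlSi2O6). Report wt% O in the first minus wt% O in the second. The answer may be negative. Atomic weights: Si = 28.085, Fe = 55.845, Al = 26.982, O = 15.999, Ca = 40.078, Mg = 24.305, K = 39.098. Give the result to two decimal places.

-4.02 percentage points

First mineral: 95.994 g O in 240.202 g formula = 39.96 wt% O.
Second mineral: 95.994 g O in 218.244 g formula = 43.98 wt% O.
39.96% − 43.98% gives a difference of -4.02 percentage points.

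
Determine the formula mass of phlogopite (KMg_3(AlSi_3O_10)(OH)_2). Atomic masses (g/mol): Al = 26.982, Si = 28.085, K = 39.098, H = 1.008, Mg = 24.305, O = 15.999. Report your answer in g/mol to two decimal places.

K: 1 × 39.098 = 39.0980
Mg: 3 × 24.305 = 72.9150
Al: 1 × 26.982 = 26.9820
Si: 3 × 28.085 = 84.2550
O: 12 × 15.999 = 191.9880
H: 2 × 1.008 = 2.0160
Summing the contributions gives the formula mass.

417.25 g/mol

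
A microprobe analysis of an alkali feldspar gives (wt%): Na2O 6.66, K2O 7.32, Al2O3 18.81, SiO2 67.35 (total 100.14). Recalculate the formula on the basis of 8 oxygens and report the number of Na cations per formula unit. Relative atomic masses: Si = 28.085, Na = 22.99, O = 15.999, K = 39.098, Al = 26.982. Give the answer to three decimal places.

Na2O (M=61.979): mol = 0.10746; Na = 0.21492, O = 0.10746.
K2O (M=94.195): mol = 0.07771; K = 0.15542, O = 0.07771.
Al2O3 (M=101.961): mol = 0.18448; Al = 0.36896, O = 0.55344.
SiO2 (M=60.083): mol = 1.12095; Si = 1.12095, O = 2.24190.
ΣO = 2.98051; factor = 8/ΣO = 2.68410.
Na apfu = 0.21492 × 2.68410 = 0.577.

0.577 Na apfu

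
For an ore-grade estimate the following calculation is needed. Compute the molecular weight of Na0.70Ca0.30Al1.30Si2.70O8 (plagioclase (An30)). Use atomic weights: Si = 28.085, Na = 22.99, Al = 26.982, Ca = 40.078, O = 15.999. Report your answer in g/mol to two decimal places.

M = 0.70×22.99 + 0.30×40.078 + 1.30×26.982 + 2.70×28.085 + 8×15.999

267.01 g/mol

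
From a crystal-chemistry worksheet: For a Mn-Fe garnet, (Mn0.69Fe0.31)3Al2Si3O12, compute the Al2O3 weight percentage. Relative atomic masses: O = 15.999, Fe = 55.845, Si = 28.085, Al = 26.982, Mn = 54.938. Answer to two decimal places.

20.56 wt%

M((Mn0.69Fe0.31)3Al2Si3O12) = 495.865 g/mol; M(Al2O3) = 101.961 g/mol.
Moles Al2O3 per formula unit = 2 Al ÷ 2 = 1.0000.
Al2O3 fraction = (1.0000 × 101.961) / 495.865 = 101.961/495.865 = 0.2056.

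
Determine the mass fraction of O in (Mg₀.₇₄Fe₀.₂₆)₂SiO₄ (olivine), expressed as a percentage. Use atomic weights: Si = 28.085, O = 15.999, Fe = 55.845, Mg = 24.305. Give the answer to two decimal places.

Formula mass = 1.48×24.305 + 0.52×55.845 + 1×28.085 + 4×15.999 = 157.092 g/mol, of which 63.996 g is O.
So O makes up 63.996/157.092 = 0.4074 of the mass, i.e. 40.74%.

40.74 wt%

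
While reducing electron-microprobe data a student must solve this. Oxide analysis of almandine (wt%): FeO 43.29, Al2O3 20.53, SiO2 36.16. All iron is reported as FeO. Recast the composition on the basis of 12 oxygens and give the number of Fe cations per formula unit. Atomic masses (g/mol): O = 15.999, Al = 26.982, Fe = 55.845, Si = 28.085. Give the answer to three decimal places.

FeO: 43.29/71.844 = 0.60256 mol → 0.60256 mol Fe, 0.60256 mol O.
Al2O3: 20.53/101.961 = 0.20135 mol → 0.40270 mol Al, 0.60405 mol O.
SiO2: 36.16/60.083 = 0.60183 mol → 0.60183 mol Si, 1.20366 mol O.
Total oxygen = 2.41027 mol. Normalization factor = 12/2.41027 = 4.97870.
Fe per 12 O = 0.60256 × 4.97870 = 3.000.

3.000 Fe apfu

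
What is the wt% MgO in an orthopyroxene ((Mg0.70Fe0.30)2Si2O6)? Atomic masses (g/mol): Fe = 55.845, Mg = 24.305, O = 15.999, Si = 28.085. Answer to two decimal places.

25.68 wt%

M((Mg0.70Fe0.30)2Si2O6) = 219.698 g/mol; M(MgO) = 40.304 g/mol.
Moles MgO per formula unit = 1.40 Mg ÷ 1 = 1.4000.
MgO fraction = (1.4000 × 40.304) / 219.698 = 56.426/219.698 = 0.2568.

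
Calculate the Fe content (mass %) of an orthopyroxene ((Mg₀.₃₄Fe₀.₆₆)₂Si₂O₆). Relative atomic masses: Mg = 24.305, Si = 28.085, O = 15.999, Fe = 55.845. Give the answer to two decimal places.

30.41 mass %

Formula mass = 0.68*24.305 + 1.32*55.845 + 2*28.085 + 6*15.999 = 242.407 g/mol, of which 73.715 g is Fe.
So Fe makes up 73.715/242.407 = 0.3041 of the mass, i.e. 30.41%.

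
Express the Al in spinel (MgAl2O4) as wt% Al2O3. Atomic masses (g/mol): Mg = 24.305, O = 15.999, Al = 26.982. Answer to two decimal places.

71.67 wt%

M(MgAl2O4) = 142.265 g/mol; M(Al2O3) = 101.961 g/mol.
Moles Al2O3 per formula unit = 2 Al ÷ 2 = 1.0000.
Al2O3 fraction = (1.0000 × 101.961) / 142.265 = 101.961/142.265 = 0.7167.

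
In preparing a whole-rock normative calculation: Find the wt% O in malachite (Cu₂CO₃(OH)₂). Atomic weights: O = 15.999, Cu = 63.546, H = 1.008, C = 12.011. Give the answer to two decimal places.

36.18 mass %

Molar mass of Cu₂CO₃(OH)₂: 2*63.546 + 1*12.011 + 5*15.999 + 2*1.008 = 221.114 g/mol.
Mass of O per formula unit: 5 × 15.999 = 79.995 g.
Weight fraction O = 79.995 / 221.114 = 0.3618.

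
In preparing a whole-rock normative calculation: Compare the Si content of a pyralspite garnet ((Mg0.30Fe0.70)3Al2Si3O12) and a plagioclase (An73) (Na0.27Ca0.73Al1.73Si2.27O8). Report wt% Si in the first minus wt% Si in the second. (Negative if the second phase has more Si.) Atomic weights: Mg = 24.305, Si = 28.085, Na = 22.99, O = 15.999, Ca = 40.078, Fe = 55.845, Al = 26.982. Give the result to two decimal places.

First mineral: 84.255 g Si in 469.356 g formula = 17.95 wt% Si.
Second mineral: 63.753 g Si in 273.888 g formula = 23.28 wt% Si.
17.95% − 23.28% gives a difference of -5.33 percentage points.

-5.33 percentage points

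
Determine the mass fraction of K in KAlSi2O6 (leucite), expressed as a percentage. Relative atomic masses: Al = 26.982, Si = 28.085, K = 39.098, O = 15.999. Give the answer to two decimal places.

Formula mass = 1×39.098 + 1×26.982 + 2×28.085 + 6×15.999 = 218.244 g/mol, of which 39.098 g is K.
So K makes up 39.098/218.244 = 0.1791 of the mass, i.e. 17.91%.

17.91 weight percent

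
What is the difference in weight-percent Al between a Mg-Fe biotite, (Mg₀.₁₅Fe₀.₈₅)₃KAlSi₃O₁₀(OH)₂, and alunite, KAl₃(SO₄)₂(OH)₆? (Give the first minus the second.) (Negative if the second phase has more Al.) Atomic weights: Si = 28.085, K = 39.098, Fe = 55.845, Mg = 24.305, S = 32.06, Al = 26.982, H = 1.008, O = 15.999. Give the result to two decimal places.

-14.12 percentage points

Al in (Mg₀.₁₅Fe₀.₈₅)₃KAlSi₃O₁₀(OH)₂: molar mass 497.681 g/mol; 1×26.982 = 26.982 g → 5.42 wt%.
Al in KAl₃(SO₄)₂(OH)₆: molar mass 414.198 g/mol; 3×26.982 = 80.946 g → 19.54 wt%.
Difference = 5.42 − 19.54 = -14.12 percentage points.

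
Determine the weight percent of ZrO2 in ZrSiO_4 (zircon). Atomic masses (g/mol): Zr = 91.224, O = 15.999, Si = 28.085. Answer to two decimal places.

M(ZrSiO_4) = 183.305 g/mol; M(ZrO2) = 123.222 g/mol.
Moles ZrO2 per formula unit = 1 Zr ÷ 1 = 1.0000.
ZrO2 fraction = (1.0000 × 123.222) / 183.305 = 123.222/183.305 = 0.6722.

67.22 wt%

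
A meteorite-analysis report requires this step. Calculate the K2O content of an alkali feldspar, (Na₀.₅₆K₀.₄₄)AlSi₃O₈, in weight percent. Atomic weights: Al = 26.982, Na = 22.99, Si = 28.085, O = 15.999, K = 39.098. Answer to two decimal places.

7.69 wt%

M((Na₀.₅₆K₀.₄₄)AlSi₃O₈) = 269.307 g/mol; M(K2O) = 94.195 g/mol.
Moles K2O per formula unit = 0.44 K ÷ 2 = 0.2200.
K2O fraction = (0.2200 × 94.195) / 269.307 = 20.723/269.307 = 0.0769.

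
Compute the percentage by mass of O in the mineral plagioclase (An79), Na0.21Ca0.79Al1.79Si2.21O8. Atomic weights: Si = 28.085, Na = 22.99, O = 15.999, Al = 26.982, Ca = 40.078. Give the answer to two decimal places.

Formula mass = 0.21×22.99 + 0.79×40.078 + 1.79×26.982 + 2.21×28.085 + 8×15.999 = 274.847 g/mol, of which 127.992 g is O.
So O makes up 127.992/274.847 = 0.4657 of the mass, i.e. 46.57%.

46.57 mass %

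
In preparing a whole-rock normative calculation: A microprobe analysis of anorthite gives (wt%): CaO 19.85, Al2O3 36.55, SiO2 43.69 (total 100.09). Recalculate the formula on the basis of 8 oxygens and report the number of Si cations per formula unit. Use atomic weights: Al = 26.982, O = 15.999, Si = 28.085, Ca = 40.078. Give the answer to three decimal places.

CaO: 19.85/56.077 = 0.35398 mol → 0.35398 mol Ca, 0.35398 mol O.
Al2O3: 36.55/101.961 = 0.35847 mol → 0.71694 mol Al, 1.07541 mol O.
SiO2: 43.69/60.083 = 0.72716 mol → 0.72716 mol Si, 1.45432 mol O.
Total oxygen = 2.88371 mol. Normalization factor = 8/2.88371 = 2.77420.
Si per 8 O = 0.72716 × 2.77420 = 2.017.

2.017 Si apfu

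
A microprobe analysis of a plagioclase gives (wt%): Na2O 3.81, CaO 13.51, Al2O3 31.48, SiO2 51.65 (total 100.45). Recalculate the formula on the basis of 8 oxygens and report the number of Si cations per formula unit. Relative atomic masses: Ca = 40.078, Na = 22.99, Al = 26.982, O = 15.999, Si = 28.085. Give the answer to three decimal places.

Na2O (M=61.979): mol = 0.06147; Na = 0.12294, O = 0.06147.
CaO (M=56.077): mol = 0.24092; Ca = 0.24092, O = 0.24092.
Al2O3 (M=101.961): mol = 0.30875; Al = 0.61750, O = 0.92625.
SiO2 (M=60.083): mol = 0.85964; Si = 0.85964, O = 1.71928.
ΣO = 2.94792; factor = 8/ΣO = 2.71378.
Si apfu = 0.85964 × 2.71378 = 2.333.

2.333 Si apfu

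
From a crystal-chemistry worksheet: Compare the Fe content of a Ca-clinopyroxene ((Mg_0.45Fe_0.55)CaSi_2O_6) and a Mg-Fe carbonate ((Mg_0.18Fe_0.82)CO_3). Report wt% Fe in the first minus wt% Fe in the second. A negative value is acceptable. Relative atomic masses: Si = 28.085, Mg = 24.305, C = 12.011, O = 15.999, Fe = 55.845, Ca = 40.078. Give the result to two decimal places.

M((Mg_0.45Fe_0.55)CaSi_2O_6) = 233.894 g/mol, so wt% Fe = 30.715/233.894 × 100 = 13.13%.
M((Mg_0.18Fe_0.82)CO_3) = 110.176 g/mol, so wt% Fe = 45.793/110.176 × 100 = 41.56%.
13.13 − 41.56 = -28.43 pp.

-28.43 percentage points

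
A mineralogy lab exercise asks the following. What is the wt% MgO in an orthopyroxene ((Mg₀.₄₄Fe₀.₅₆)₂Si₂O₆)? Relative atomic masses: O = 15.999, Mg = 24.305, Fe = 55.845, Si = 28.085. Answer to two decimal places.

15.02 wt%

M((Mg₀.₄₄Fe₀.₅₆)₂Si₂O₆) = 236.099 g/mol; M(MgO) = 40.304 g/mol.
Moles MgO per formula unit = 0.88 Mg ÷ 1 = 0.8800.
MgO fraction = (0.8800 × 40.304) / 236.099 = 35.468/236.099 = 0.1502.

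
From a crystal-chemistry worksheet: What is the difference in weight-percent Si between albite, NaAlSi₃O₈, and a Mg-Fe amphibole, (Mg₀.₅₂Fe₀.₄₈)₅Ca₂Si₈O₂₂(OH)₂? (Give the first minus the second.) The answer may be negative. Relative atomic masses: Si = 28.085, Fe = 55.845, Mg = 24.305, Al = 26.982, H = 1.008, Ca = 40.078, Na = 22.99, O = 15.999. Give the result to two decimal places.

First mineral: 84.255 g Si in 262.219 g formula = 32.13 wt% Si.
Second mineral: 224.680 g Si in 888.049 g formula = 25.30 wt% Si.
32.13% − 25.30% gives a difference of 6.83 percentage points.

6.83 percentage points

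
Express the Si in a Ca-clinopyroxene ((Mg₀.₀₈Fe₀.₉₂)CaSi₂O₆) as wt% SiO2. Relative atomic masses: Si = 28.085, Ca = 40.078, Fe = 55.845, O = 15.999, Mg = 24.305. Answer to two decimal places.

48.93 wt%

Molar mass of (Mg₀.₀₈Fe₀.₉₂)CaSi₂O₆ = 0.08·24.305 + 0.92·55.845 + 1·40.078 + 2·28.085 + 6·15.999 = 245.564 g/mol.
Each formula unit contains 2 Si, equivalent to 2/1 = 2.0000 mol SiO2.
M(SiO2) = 1×28.085 + 2×15.999 = 60.083 g/mol.
Mass of SiO2 per formula unit = 2.0000 × 60.083 = 120.166 g.
SiO2 wt% = 120.166 / 245.564 × 100 = 48.93%.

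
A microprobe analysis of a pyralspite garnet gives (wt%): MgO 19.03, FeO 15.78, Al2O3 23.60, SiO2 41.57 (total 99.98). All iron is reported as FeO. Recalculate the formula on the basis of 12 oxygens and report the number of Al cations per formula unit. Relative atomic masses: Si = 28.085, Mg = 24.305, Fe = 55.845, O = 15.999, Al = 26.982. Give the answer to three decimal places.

MgO (M=40.304): mol = 0.47216; Mg = 0.47216, O = 0.47216.
FeO (M=71.844): mol = 0.21964; Fe = 0.21964, O = 0.21964.
Al2O3 (M=101.961): mol = 0.23146; Al = 0.46292, O = 0.69438.
SiO2 (M=60.083): mol = 0.69188; Si = 0.69188, O = 1.38376.
ΣO = 2.76994; factor = 12/ΣO = 4.33222.
Al apfu = 0.46292 × 4.33222 = 2.005.

2.005 Al apfu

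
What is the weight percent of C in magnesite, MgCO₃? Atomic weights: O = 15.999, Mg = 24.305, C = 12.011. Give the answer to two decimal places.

14.25 mass %

Molar mass of MgCO₃: 1*24.305 + 1*12.011 + 3*15.999 = 84.313 g/mol.
Mass of C per formula unit: 1 × 12.011 = 12.011 g.
Weight fraction C = 12.011 / 84.313 = 0.1425.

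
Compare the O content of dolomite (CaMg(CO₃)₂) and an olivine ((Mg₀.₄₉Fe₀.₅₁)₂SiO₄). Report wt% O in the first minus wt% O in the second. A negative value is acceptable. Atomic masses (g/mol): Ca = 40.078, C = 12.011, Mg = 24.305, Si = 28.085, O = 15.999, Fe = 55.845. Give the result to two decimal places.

15.04 percentage points

O in CaMg(CO₃)₂: molar mass 184.399 g/mol; 6×15.999 = 95.994 g → 52.06 wt%.
O in (Mg₀.₄₉Fe₀.₅₁)₂SiO₄: molar mass 172.862 g/mol; 4×15.999 = 63.996 g → 37.02 wt%.
Difference = 52.06 − 37.02 = 15.04 percentage points.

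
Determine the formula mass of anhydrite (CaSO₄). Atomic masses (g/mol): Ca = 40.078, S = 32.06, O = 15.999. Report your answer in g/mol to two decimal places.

136.13 g/mol

M = 1(40.078) + 1(32.06) + 4(15.999)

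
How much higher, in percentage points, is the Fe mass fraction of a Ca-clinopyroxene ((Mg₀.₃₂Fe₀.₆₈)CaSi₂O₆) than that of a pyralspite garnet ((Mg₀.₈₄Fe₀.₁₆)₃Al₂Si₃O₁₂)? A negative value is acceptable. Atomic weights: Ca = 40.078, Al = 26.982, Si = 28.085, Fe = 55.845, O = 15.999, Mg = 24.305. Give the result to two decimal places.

M((Mg₀.₃₂Fe₀.₆₈)CaSi₂O₆) = 237.994 g/mol, so wt% Fe = 37.975/237.994 × 100 = 15.96%.
M((Mg₀.₈₄Fe₀.₁₆)₃Al₂Si₃O₁₂) = 418.261 g/mol, so wt% Fe = 26.806/418.261 × 100 = 6.41%.
15.96 − 6.41 = 9.55 pp.

9.55 percentage points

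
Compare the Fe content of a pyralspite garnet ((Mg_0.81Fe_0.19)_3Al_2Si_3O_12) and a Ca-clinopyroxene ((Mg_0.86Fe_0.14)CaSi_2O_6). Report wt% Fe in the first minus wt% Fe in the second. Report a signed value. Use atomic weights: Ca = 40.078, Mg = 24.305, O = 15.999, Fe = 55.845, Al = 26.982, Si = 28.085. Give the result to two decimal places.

First mineral: 31.832 g Fe in 421.100 g formula = 7.56 wt% Fe.
Second mineral: 7.818 g Fe in 220.963 g formula = 3.54 wt% Fe.
7.56% − 3.54% gives a difference of 4.02 percentage points.

4.02 percentage points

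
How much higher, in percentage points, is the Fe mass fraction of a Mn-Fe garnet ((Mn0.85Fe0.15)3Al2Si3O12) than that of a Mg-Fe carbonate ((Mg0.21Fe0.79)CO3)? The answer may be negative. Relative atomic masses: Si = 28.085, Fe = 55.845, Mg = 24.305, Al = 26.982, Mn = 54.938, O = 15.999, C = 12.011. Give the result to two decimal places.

Fe in (Mn0.85Fe0.15)3Al2Si3O12: molar mass 495.429 g/mol; 0.45×55.845 = 25.130 g → 5.07 wt%.
Fe in (Mg0.21Fe0.79)CO3: molar mass 109.230 g/mol; 0.79×55.845 = 44.118 g → 40.39 wt%.
Difference = 5.07 − 40.39 = -35.32 percentage points.

-35.32 percentage points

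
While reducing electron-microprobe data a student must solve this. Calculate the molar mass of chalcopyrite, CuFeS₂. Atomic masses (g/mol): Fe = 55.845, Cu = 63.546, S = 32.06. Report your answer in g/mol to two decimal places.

Cu: 1 × 63.546 = 63.5460
Fe: 1 × 55.845 = 55.8450
S: 2 × 32.06 = 64.1200
Summing the contributions gives the formula mass.

183.51 g/mol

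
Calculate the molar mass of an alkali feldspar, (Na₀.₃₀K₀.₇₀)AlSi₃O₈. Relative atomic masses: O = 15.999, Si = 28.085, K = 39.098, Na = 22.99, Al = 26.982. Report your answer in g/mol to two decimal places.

M = 0.30×22.99 + 0.70×39.098 + 1×26.982 + 3×28.085 + 8×15.999

273.49 g/mol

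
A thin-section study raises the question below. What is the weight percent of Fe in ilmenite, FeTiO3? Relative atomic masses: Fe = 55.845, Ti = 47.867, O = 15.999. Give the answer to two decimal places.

Molar mass of FeTiO3: 1*55.845 + 1*47.867 + 3*15.999 = 151.709 g/mol.
Mass of Fe per formula unit: 1 × 55.845 = 55.845 g.
Weight fraction Fe = 55.845 / 151.709 = 0.3681.

36.81 weight percent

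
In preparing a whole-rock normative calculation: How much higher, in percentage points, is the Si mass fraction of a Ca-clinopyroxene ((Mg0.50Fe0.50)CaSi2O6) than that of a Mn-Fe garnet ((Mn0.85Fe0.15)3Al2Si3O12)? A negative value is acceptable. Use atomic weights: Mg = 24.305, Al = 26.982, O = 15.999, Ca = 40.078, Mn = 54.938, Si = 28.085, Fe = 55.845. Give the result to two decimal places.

M((Mg0.50Fe0.50)CaSi2O6) = 232.317 g/mol, so wt% Si = 56.170/232.317 × 100 = 24.18%.
M((Mn0.85Fe0.15)3Al2Si3O12) = 495.429 g/mol, so wt% Si = 84.255/495.429 × 100 = 17.01%.
24.18 − 17.01 = 7.17 pp.

7.17 percentage points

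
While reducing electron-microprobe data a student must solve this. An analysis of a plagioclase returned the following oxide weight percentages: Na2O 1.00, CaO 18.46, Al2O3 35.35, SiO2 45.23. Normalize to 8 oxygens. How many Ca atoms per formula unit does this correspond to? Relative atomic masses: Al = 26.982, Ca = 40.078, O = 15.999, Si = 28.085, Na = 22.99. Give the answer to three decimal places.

0.911 Ca apfu

Na2O: 1.00/61.979 = 0.01613 mol → 0.03226 mol Na, 0.01613 mol O.
CaO: 18.46/56.077 = 0.32919 mol → 0.32919 mol Ca, 0.32919 mol O.
Al2O3: 35.35/101.961 = 0.34670 mol → 0.69340 mol Al, 1.04010 mol O.
SiO2: 45.23/60.083 = 0.75279 mol → 0.75279 mol Si, 1.50558 mol O.
Total oxygen = 2.89100 mol. Normalization factor = 8/2.89100 = 2.76721.
Ca per 8 O = 0.32919 × 2.76721 = 0.911.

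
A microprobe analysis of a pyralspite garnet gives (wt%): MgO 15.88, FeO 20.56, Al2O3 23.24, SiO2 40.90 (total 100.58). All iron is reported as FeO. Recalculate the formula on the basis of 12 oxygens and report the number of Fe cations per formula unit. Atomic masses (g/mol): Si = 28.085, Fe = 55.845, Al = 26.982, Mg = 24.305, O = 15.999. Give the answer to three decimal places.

1.260 Fe apfu

15.88 wt% MgO ÷ 40.304 g/mol = 0.39401 mol, giving 0.39401 Mg and 0.39401 O.
20.56 wt% FeO ÷ 71.844 g/mol = 0.28618 mol, giving 0.28618 Fe and 0.28618 O.
23.24 wt% Al2O3 ÷ 101.961 g/mol = 0.22793 mol, giving 0.45586 Al and 0.68379 O.
40.90 wt% SiO2 ÷ 60.083 g/mol = 0.68072 mol, giving 0.68072 Si and 1.36144 O.
Oxygen sums to 2.72542; scaling by 12/2.72542 = 4.40299 puts the formula on 12 O.
Fe: 0.28618 × 4.40299 = 1.260 atoms per formula unit.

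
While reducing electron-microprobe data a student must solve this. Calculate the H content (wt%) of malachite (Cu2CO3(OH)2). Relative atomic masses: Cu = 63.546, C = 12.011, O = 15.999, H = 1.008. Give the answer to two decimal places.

Formula mass = 2·63.546 + 1·12.011 + 5·15.999 + 2·1.008 = 221.114 g/mol, of which 2.016 g is H.
So H makes up 2.016/221.114 = 0.0091 of the mass, i.e. 0.91%.

0.91 wt%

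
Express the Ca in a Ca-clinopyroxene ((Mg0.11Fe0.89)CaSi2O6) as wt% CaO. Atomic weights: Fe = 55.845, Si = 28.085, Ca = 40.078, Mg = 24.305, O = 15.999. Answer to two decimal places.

22.92 wt%

Formula mass = 244.618 g/mol.
1 Ca → 1.0000 mol CaO per formula unit; M(CaO) = 56.077, so CaO mass = 56.077 g.
56.077/244.618 × 100 = 22.92 wt%.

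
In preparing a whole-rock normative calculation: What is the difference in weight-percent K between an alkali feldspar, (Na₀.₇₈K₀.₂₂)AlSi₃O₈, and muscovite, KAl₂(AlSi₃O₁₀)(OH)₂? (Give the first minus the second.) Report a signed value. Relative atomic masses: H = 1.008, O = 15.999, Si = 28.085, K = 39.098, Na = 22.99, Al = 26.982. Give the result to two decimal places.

First mineral: 8.602 g K in 265.763 g formula = 3.24 wt% K.
Second mineral: 39.098 g K in 398.303 g formula = 9.82 wt% K.
3.24% − 9.82% gives a difference of -6.58 percentage points.

-6.58 percentage points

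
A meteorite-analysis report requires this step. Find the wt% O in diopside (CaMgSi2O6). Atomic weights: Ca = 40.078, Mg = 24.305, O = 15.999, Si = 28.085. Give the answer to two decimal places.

Molar mass of CaMgSi2O6: 1·40.078 + 1·24.305 + 2·28.085 + 6·15.999 = 216.547 g/mol.
Mass of O per formula unit: 6 × 15.999 = 95.994 g.
Weight fraction O = 95.994 / 216.547 = 0.4433.

44.33 weight percent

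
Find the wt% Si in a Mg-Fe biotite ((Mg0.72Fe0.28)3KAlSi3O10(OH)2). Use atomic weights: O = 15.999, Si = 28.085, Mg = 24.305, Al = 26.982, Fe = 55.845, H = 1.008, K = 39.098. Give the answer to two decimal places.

18.99 wt%

M((Mg0.72Fe0.28)3KAlSi3O10(OH)2) = 443.748 g/mol.
Si contributes 3 × 28.085 = 84.255 g per mole.
84.255/443.748 = 0.1899 → 18.99%.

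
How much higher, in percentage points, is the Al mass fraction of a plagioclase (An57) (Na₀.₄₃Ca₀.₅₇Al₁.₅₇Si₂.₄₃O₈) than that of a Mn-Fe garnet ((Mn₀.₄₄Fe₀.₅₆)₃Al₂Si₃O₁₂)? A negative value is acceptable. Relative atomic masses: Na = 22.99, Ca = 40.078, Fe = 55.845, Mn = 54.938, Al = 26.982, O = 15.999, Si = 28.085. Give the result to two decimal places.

First mineral: 42.362 g Al in 271.330 g formula = 15.61 wt% Al.
Second mineral: 53.964 g Al in 496.545 g formula = 10.87 wt% Al.
15.61% − 10.87% gives a difference of 4.74 percentage points.

4.74 percentage points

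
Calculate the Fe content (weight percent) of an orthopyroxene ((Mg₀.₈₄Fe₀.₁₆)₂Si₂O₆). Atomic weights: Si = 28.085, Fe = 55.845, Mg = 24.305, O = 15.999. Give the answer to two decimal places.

Molar mass of (Mg₀.₈₄Fe₀.₁₆)₂Si₂O₆: 1.68·24.305 + 0.32·55.845 + 2·28.085 + 6·15.999 = 210.867 g/mol.
Mass of Fe per formula unit: 0.32 × 55.845 = 17.870 g.
Weight fraction Fe = 17.870 / 210.867 = 0.0847.

8.47 weight percent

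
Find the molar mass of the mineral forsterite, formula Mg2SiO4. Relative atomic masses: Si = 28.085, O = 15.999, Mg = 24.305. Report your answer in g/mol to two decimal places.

Mg: 2 × 24.305 = 48.6100
Si: 1 × 28.085 = 28.0850
O: 4 × 15.999 = 63.9960
Summing the contributions gives the formula mass.

140.69 g/mol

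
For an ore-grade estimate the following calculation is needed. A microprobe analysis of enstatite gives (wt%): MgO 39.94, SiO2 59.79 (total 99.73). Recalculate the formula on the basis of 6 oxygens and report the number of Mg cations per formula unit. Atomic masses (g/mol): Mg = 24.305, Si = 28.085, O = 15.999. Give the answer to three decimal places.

1.994 Mg apfu

MgO: 39.94/40.304 = 0.99097 mol → 0.99097 mol Mg, 0.99097 mol O.
SiO2: 59.79/60.083 = 0.99512 mol → 0.99512 mol Si, 1.99024 mol O.
Total oxygen = 2.98121 mol. Normalization factor = 6/2.98121 = 2.01261.
Mg per 6 O = 0.99097 × 2.01261 = 1.994.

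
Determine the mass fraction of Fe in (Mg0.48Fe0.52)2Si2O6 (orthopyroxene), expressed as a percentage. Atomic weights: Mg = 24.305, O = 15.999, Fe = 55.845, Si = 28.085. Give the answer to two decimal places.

Formula mass = 0.96·24.305 + 1.04·55.845 + 2·28.085 + 6·15.999 = 233.576 g/mol, of which 58.079 g is Fe.
So Fe makes up 58.079/233.576 = 0.2487 of the mass, i.e. 24.87%.

24.87 wt%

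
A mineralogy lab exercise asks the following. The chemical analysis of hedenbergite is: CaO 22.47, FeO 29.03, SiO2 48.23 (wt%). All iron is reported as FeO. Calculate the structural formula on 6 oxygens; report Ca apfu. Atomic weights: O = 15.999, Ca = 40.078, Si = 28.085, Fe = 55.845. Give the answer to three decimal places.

0.998 Ca apfu

CaO: 22.47/56.077 = 0.40070 mol → 0.40070 mol Ca, 0.40070 mol O.
FeO: 29.03/71.844 = 0.40407 mol → 0.40407 mol Fe, 0.40407 mol O.
SiO2: 48.23/60.083 = 0.80272 mol → 0.80272 mol Si, 1.60544 mol O.
Total oxygen = 2.41021 mol. Normalization factor = 6/2.41021 = 2.48941.
Ca per 6 O = 0.40070 × 2.48941 = 0.998.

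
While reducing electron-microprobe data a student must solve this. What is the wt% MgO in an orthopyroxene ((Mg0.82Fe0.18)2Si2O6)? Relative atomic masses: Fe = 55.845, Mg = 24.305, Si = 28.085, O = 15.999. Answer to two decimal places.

Formula mass = 212.128 g/mol.
1.64 Mg → 1.6400 mol MgO per formula unit; M(MgO) = 40.304, so MgO mass = 66.099 g.
66.099/212.128 × 100 = 31.16 wt%.

31.16 wt%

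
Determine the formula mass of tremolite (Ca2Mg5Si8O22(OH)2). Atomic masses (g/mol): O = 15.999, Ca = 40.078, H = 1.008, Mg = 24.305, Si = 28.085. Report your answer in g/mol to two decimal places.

812.35 g/mol

M = 2×40.078 + 5×24.305 + 8×28.085 + 24×15.999 + 2×1.008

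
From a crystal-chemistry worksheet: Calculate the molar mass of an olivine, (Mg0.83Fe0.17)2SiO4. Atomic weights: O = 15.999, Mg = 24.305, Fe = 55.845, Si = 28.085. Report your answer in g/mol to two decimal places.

The formula mass is the sum 1.66·24.305 + 0.34·55.845 + 1·28.085 + 4·15.999.

151.41 g/mol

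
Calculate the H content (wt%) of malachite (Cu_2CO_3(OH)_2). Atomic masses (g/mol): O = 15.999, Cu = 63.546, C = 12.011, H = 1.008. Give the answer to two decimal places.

0.91 wt%

Molar mass of Cu_2CO_3(OH)_2: 2×63.546 + 1×12.011 + 5×15.999 + 2×1.008 = 221.114 g/mol.
Mass of H per formula unit: 2 × 1.008 = 2.016 g.
Weight fraction H = 2.016 / 221.114 = 0.0091.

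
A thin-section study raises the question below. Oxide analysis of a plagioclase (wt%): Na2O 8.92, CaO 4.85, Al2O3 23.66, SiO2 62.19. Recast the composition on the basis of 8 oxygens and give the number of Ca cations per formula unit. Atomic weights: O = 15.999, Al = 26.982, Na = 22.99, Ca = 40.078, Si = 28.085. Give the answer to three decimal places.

0.231 Ca apfu

Na2O (M=61.979): mol = 0.14392; Na = 0.28784, O = 0.14392.
CaO (M=56.077): mol = 0.08649; Ca = 0.08649, O = 0.08649.
Al2O3 (M=101.961): mol = 0.23205; Al = 0.46410, O = 0.69615.
SiO2 (M=60.083): mol = 1.03507; Si = 1.03507, O = 2.07014.
ΣO = 2.99670; factor = 8/ΣO = 2.66960.
Ca apfu = 0.08649 × 2.66960 = 0.231.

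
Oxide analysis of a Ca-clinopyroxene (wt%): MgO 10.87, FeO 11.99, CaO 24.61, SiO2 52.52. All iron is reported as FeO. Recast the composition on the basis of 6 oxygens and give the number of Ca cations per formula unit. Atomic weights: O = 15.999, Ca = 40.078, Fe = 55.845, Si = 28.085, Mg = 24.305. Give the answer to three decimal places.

MgO: 10.87/40.304 = 0.26970 mol → 0.26970 mol Mg, 0.26970 mol O.
FeO: 11.99/71.844 = 0.16689 mol → 0.16689 mol Fe, 0.16689 mol O.
CaO: 24.61/56.077 = 0.43886 mol → 0.43886 mol Ca, 0.43886 mol O.
SiO2: 52.52/60.083 = 0.87412 mol → 0.87412 mol Si, 1.74824 mol O.
Total oxygen = 2.62369 mol. Normalization factor = 6/2.62369 = 2.28686.
Ca per 6 O = 0.43886 × 2.28686 = 1.004.

1.004 Ca apfu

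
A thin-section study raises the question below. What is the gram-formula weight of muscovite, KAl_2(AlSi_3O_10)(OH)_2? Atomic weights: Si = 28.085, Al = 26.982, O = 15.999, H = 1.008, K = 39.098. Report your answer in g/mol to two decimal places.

M = 1×39.098 + 3×26.982 + 3×28.085 + 12×15.999 + 2×1.008

398.30 g/mol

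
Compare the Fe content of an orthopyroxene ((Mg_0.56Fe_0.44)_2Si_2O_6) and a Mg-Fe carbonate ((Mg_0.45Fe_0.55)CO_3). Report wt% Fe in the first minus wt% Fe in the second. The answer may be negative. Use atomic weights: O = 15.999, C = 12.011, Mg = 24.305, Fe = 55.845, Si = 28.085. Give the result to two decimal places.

M((Mg_0.56Fe_0.44)_2Si_2O_6) = 228.529 g/mol, so wt% Fe = 49.144/228.529 × 100 = 21.50%.
M((Mg_0.45Fe_0.55)CO_3) = 101.660 g/mol, so wt% Fe = 30.715/101.660 × 100 = 30.21%.
21.50 − 30.21 = -8.71 pp.

-8.71 percentage points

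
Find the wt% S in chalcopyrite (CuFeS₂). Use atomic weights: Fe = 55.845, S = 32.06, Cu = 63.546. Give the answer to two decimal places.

M(CuFeS₂) = 183.511 g/mol.
S contributes 2 × 32.06 = 64.120 g per mole.
64.120/183.511 = 0.3494 → 34.94%.

34.94 mass %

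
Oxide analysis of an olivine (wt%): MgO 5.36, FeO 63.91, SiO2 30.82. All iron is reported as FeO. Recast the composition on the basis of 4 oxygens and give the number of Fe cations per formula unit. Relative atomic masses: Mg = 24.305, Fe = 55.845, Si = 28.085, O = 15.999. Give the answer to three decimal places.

MgO (M=40.304): mol = 0.13299; Mg = 0.13299, O = 0.13299.
FeO (M=71.844): mol = 0.88957; Fe = 0.88957, O = 0.88957.
SiO2 (M=60.083): mol = 0.51296; Si = 0.51296, O = 1.02592.
ΣO = 2.04848; factor = 4/ΣO = 1.95267.
Fe apfu = 0.88957 × 1.95267 = 1.737.

1.737 Fe apfu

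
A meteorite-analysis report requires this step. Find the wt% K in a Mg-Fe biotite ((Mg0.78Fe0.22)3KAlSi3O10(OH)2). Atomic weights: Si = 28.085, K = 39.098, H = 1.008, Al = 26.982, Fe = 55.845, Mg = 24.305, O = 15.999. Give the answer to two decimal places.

8.93 mass %

Formula mass = 2.34*24.305 + 0.66*55.845 + 1*39.098 + 1*26.982 + 3*28.085 + 12*15.999 + 2*1.008 = 438.070 g/mol, of which 39.098 g is K.
So K makes up 39.098/438.070 = 0.0893 of the mass, i.e. 8.93%.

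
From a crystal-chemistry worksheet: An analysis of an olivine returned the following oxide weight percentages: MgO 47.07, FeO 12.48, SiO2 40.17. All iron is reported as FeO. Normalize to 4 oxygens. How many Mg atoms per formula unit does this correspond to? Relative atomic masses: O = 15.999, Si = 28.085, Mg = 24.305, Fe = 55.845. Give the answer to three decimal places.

MgO: 47.07/40.304 = 1.16787 mol → 1.16787 mol Mg, 1.16787 mol O.
FeO: 12.48/71.844 = 0.17371 mol → 0.17371 mol Fe, 0.17371 mol O.
SiO2: 40.17/60.083 = 0.66858 mol → 0.66858 mol Si, 1.33716 mol O.
Total oxygen = 2.67874 mol. Normalization factor = 4/2.67874 = 1.49324.
Mg per 4 O = 1.16787 × 1.49324 = 1.744.

1.744 Mg apfu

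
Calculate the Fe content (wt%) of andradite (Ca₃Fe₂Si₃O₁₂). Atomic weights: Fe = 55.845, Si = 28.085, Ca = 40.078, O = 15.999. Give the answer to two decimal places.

21.98 wt%

Formula mass = 3*40.078 + 2*55.845 + 3*28.085 + 12*15.999 = 508.167 g/mol, of which 111.690 g is Fe.
So Fe makes up 111.690/508.167 = 0.2198 of the mass, i.e. 21.98%.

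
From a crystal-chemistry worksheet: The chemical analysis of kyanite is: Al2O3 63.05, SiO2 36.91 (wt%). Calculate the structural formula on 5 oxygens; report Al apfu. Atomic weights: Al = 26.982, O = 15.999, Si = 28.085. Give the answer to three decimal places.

Al2O3 (M=101.961): mol = 0.61837; Al = 1.23674, O = 1.85511.
SiO2 (M=60.083): mol = 0.61432; Si = 0.61432, O = 1.22864.
ΣO = 3.08375; factor = 5/ΣO = 1.62140.
Al apfu = 1.23674 × 1.62140 = 2.005.

2.005 Al apfu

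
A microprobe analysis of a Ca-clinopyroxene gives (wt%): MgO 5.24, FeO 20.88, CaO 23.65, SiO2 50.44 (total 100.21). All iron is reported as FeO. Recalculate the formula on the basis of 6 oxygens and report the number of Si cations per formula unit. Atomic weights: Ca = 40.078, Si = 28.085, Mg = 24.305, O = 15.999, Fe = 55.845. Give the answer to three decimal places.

1.998 Si apfu

MgO: 5.24/40.304 = 0.13001 mol → 0.13001 mol Mg, 0.13001 mol O.
FeO: 20.88/71.844 = 0.29063 mol → 0.29063 mol Fe, 0.29063 mol O.
CaO: 23.65/56.077 = 0.42174 mol → 0.42174 mol Ca, 0.42174 mol O.
SiO2: 50.44/60.083 = 0.83951 mol → 0.83951 mol Si, 1.67902 mol O.
Total oxygen = 2.52140 mol. Normalization factor = 6/2.52140 = 2.37963.
Si per 6 O = 0.83951 × 2.37963 = 1.998.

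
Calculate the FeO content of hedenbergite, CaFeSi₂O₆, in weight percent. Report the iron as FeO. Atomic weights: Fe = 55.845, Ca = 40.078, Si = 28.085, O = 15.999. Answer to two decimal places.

28.96 wt%

Formula mass = 248.087 g/mol.
1 Fe → 1.0000 mol FeO per formula unit; M(FeO) = 71.844, so FeO mass = 71.844 g.
71.844/248.087 × 100 = 28.96 wt%.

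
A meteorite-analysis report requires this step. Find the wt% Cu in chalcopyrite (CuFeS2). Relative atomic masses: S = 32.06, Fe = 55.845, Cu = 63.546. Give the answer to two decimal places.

M(CuFeS2) = 183.511 g/mol.
Cu contributes 1 × 63.546 = 63.546 g per mole.
63.546/183.511 = 0.3463 → 34.63%.

34.63 wt%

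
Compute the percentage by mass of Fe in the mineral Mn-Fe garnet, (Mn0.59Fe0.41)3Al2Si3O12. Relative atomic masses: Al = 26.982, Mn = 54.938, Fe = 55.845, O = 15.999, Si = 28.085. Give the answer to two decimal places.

Molar mass of (Mn0.59Fe0.41)3Al2Si3O12: 1.77*54.938 + 1.23*55.845 + 2*26.982 + 3*28.085 + 12*15.999 = 496.137 g/mol.
Mass of Fe per formula unit: 1.23 × 55.845 = 68.689 g.
Weight fraction Fe = 68.689 / 496.137 = 0.1384.

13.84 mass %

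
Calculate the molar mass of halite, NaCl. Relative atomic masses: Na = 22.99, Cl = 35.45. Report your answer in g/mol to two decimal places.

58.44 g/mol

The formula mass is the sum 1(22.99) + 1(35.45).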